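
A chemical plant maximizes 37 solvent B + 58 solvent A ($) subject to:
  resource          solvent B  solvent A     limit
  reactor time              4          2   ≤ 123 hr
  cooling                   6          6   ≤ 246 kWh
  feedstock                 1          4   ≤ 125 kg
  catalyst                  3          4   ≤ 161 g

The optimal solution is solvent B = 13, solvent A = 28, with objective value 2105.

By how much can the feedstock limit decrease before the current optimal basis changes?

22.5

Binding constraints: cooling, feedstock. The basis is B = [[6,6],[1,4]] with det 18.
Per unit decrease in feedstock, x* moves by d = (0.3333, -0.3333).
The basis stays optimal until reactor time becomes binding; allowable decrease = 22.5 kg.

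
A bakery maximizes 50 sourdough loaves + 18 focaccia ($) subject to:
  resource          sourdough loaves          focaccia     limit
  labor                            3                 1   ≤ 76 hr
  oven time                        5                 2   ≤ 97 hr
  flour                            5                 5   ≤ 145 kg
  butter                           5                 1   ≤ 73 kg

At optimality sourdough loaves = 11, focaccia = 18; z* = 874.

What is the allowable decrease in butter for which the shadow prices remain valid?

44

Binding constraints: flour, butter. The basis is B = [[5,5],[5,1]] with det -20.
Per unit decrease in butter, x* moves by d = (-0.25, 0.25).
The basis stays optimal until sourdough loaves reaches 0; allowable decrease = 44 kg.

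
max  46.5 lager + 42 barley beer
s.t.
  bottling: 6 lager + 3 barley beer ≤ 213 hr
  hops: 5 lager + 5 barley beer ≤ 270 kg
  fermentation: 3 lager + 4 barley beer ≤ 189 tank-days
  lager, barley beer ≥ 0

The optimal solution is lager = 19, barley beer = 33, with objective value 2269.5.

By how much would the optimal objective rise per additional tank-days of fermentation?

7.5

Check each constraint at x*: bottling 213/213 (tight); hops 260/270 (slack 10); fermentation 189/189 (tight).
By complementary slackness, y = 0 for the non-binding constraint.
Dual feasibility on the basic columns requires 6·y_bottling + 3·y_fermentation = 46.5, 3·y_bottling + 4·y_fermentation = 42.
This yields shadow prices y_bottling = 4, y_fermentation = 7.5.
Shadow price of fermentation = 7.5.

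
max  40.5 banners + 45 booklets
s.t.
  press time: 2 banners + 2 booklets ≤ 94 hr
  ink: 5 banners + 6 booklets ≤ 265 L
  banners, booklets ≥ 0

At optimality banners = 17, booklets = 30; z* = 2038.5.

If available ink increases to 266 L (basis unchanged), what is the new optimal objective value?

2043

Check each constraint at x*: press time 94/94 (tight); ink 265/265 (tight).
The binding rows give the dual system: 2·y_press time + 5·y_ink = 40.5 and 2·y_press time + 6·y_ink = 45.
This yields shadow prices y_press time = 9, y_ink = 4.5.
Δz = y_ink·Δb = 4.5 × (1) = 4.5, so new z* = 2038.5 + 4.5 = 2043.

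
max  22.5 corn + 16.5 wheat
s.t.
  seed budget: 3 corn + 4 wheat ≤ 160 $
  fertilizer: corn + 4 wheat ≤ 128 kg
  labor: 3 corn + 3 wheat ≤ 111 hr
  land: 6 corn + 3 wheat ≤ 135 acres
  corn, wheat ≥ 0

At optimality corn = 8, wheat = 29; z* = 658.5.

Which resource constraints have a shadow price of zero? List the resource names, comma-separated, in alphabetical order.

fertilizer, seed budget

seed budget: 140/160 (slack 20)
fertilizer: 124/128 (slack 4)
labor: 111/111 (binding)
land: 135/135 (binding)
By complementary slackness, a constraint with positive slack has shadow price 0 → fertilizer, seed budget.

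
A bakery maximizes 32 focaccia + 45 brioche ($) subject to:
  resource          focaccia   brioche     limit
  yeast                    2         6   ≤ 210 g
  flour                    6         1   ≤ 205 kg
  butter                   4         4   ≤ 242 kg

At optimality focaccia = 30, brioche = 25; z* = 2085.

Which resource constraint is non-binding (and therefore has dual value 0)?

butter

yeast: 210/210 (binding)
flour: 205/205 (binding)
butter: 220/242 (slack 22)
By complementary slackness, a constraint with positive slack has shadow price 0 → butter.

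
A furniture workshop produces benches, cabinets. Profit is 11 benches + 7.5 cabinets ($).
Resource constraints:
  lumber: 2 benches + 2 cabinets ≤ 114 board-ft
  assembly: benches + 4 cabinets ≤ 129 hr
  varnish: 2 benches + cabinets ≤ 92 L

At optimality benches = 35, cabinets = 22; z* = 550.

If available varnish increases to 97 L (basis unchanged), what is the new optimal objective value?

567.5

Binding: lumber and varnish. Non-binding: assembly (6 unused).
Slack constraints have shadow price 0 (complementary slackness).
The binding rows give the dual system: 2·y_lumber + 2·y_varnish = 11 and 2·y_lumber + 1·y_varnish = 7.5.
→ y_lumber = 2 and y_varnish = 3.5.
Δz = y_varnish·Δb = 3.5 × (5) = 17.5, so new z* = 550 + 17.5 = 567.5.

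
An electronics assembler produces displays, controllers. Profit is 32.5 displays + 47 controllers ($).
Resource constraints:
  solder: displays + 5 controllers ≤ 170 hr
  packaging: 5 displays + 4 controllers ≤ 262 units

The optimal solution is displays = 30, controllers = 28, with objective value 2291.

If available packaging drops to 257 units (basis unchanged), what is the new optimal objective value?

Check each constraint at x*: solder 170/170 (tight); packaging 262/262 (tight).
From A_Bᵀ y = c: 1·y_solder + 5·y_packaging = 32.5; 5·y_solder + 4·y_packaging = 47.
This yields shadow prices y_solder = 5, y_packaging = 5.5.
Δz = y_packaging·Δb = 5.5 × (-5) = -27.5, so new z* = 2291 − 27.5 = 2263.5.

2263.5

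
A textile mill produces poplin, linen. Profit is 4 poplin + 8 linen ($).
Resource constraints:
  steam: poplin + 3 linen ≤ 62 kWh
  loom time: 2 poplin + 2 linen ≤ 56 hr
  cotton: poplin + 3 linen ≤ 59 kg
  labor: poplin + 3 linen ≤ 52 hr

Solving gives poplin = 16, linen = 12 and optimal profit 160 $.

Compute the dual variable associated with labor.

At the optimum: steam uses 52 of 62 (slack = 10); loom time uses 56 of 56 (binding); cotton uses 52 of 59 (slack = 7); labor uses 52 of 52 (binding).
Slack constraints have shadow price 0 (complementary slackness).
The binding rows give the dual system: 2·y_loom time + 1·y_labor = 4 and 2·y_loom time + 3·y_labor = 8.
Solving: y_loom time = 1, y_labor = 2.
Shadow price of labor = 2.

2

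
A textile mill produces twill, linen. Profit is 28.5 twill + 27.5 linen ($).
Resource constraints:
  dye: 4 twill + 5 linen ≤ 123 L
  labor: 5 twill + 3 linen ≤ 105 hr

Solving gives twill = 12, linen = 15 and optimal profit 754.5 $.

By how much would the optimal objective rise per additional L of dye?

Both dye and labor are binding at x*.
Dual feasibility on the basic columns requires 4·y_dye + 5·y_labor = 28.5, 5·y_dye + 3·y_labor = 27.5.
This yields shadow prices y_dye = 4, y_labor = 2.5.
Shadow price of dye = 4.

4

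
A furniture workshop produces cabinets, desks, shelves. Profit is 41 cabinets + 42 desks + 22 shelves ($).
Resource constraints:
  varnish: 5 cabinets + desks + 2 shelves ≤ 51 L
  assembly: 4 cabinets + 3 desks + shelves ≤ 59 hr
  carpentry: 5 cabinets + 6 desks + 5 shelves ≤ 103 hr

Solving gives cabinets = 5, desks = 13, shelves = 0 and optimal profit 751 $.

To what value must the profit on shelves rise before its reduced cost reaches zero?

29

At the optimum: varnish uses 38 of 51 (slack = 13); assembly uses 59 of 59 (binding); carpentry uses 103 of 103 (binding).
Slack constraints have shadow price 0 (complementary slackness).
The binding rows give the dual system: 4·y_assembly + 5·y_carpentry = 41 and 3·y_assembly + 6·y_carpentry = 42.
This yields shadow prices y_assembly = 4, y_carpentry = 5.
shelves enters the basis when its profit ≥ yᵀa₃ = 4·1 + 5·5 = 29.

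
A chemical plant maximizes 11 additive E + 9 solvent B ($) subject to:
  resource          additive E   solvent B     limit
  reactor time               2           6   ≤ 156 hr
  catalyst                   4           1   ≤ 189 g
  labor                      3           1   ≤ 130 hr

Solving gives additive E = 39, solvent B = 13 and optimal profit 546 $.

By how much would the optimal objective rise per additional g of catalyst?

0

Binding: reactor time and labor. Non-binding: catalyst (20 unused).
Since catalyst is not tight, its dual is 0.
Dual feasibility on the basic columns requires 2·y_reactor time + 3·y_labor = 11, 6·y_reactor time + 1·y_labor = 9.
Solving: y_reactor time = 1, y_labor = 3.
Shadow price of catalyst = 0.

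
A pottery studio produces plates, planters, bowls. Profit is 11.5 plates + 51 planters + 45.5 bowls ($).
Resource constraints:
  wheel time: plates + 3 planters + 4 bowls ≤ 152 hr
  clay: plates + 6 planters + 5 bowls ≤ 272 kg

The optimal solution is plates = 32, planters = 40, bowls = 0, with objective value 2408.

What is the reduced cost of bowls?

Both wheel time and clay are binding at x*.
From A_Bᵀ y = c: 1·y_wheel time + 1·y_clay = 11.5; 3·y_wheel time + 6·y_clay = 51.
→ y_wheel time = 6 and y_clay = 5.5.
Reduced cost of bowls: c₃ − yᵀa₃ = 45.5 − (6·4 + 5.5·5) = 45.5 − 51.5 = -6.

-6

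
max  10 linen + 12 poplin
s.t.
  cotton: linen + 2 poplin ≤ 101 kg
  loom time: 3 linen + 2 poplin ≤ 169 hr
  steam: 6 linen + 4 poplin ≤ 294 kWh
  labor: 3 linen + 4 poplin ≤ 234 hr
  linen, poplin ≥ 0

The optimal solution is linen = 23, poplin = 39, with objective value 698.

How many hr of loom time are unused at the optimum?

22

loom time used = 3·23 + 2·39 = 147; slack = 169 − 147 = 22.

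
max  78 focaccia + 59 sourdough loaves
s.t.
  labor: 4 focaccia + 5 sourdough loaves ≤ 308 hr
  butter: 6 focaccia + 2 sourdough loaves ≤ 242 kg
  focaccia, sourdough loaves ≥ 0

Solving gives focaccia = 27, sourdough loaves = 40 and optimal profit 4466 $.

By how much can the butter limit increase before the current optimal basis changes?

220

Binding constraints: labor, butter. The basis is B = [[4,5],[6,2]] with det -22.
Per unit increase in butter, x* moves by d = (0.2273, -0.1818).
The basis stays optimal until sourdough loaves reaches 0; allowable increase = 220 kg.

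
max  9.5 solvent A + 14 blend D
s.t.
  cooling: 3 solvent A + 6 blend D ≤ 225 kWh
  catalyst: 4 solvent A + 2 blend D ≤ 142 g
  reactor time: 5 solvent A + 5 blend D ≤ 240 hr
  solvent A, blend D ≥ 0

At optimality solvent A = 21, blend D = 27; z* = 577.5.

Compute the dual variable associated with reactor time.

1

Binding: cooling and reactor time. Non-binding: catalyst (4 unused).
By complementary slackness, y = 0 for the non-binding constraint.
The binding rows give the dual system: 3·y_cooling + 5·y_reactor time = 9.5 and 6·y_cooling + 5·y_reactor time = 14.
→ y_cooling = 1.5 and y_reactor time = 1.
Shadow price of reactor time = 1.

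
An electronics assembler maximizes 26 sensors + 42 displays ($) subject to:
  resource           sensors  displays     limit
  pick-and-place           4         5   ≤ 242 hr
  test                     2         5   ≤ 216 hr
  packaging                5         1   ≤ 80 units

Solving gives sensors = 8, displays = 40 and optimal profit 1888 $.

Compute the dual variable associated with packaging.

2

Check each constraint at x*: pick-and-place 232/242 (slack 10); test 216/216 (tight); packaging 80/80 (tight).
Since pick-and-place is not tight, its dual is 0.
From A_Bᵀ y = c: 2·y_test + 5·y_packaging = 26; 5·y_test + 1·y_packaging = 42.
Solving: y_test = 8, y_packaging = 2.
Shadow price of packaging = 2.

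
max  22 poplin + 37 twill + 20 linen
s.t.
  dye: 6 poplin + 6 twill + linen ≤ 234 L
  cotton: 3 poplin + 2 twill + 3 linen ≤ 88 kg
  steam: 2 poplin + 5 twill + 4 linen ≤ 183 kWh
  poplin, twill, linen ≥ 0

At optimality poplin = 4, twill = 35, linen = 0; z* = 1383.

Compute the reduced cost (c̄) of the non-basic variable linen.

Binding: dye and steam. Non-binding: cotton (6 unused).
Slack constraints have shadow price 0 (complementary slackness).
The binding rows give the dual system: 6·y_dye + 2·y_steam = 22 and 6·y_dye + 5·y_steam = 37.
→ y_dye = 2 and y_steam = 5.
Reduced cost of linen: c₃ − yᵀa₃ = 20 − (2·1 + 5·4) = 20 − 22 = -2.

-2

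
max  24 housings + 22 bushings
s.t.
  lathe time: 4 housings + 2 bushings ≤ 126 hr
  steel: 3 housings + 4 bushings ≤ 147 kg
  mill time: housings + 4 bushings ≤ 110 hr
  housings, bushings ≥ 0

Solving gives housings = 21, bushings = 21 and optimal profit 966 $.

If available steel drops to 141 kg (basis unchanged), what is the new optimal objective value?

942

At the optimum: lathe time uses 126 of 126 (binding); steel uses 147 of 147 (binding); mill time uses 105 of 110 (slack = 5).
Since mill time is not tight, its dual is 0.
From A_Bᵀ y = c: 4·y_lathe time + 3·y_steel = 24; 2·y_lathe time + 4·y_steel = 22.
→ y_lathe time = 3 and y_steel = 4.
Δz = y_steel·Δb = 4 × (-6) = -24, so new z* = 966 − 24 = 942.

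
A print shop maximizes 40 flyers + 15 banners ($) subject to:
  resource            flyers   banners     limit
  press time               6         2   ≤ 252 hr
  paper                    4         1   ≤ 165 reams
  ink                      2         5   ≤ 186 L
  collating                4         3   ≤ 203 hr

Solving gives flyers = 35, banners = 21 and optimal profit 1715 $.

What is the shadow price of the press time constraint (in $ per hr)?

Binding: press time and collating. Non-binding: paper (4 unused), ink (11 unused).
By complementary slackness, y = 0 for the non-binding constraints.
The binding rows give the dual system: 6·y_press time + 4·y_collating = 40 and 2·y_press time + 3·y_collating = 15.
→ y_press time = 6 and y_collating = 1.
Shadow price of press time = 6.

6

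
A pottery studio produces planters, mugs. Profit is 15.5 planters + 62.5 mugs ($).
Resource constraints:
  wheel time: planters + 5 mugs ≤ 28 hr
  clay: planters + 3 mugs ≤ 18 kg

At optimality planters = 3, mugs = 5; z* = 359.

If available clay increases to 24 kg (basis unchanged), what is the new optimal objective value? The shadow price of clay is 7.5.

404

Δb = 6, so new z* = 359 + (7.5)·(6) = 359 + 45 = 404.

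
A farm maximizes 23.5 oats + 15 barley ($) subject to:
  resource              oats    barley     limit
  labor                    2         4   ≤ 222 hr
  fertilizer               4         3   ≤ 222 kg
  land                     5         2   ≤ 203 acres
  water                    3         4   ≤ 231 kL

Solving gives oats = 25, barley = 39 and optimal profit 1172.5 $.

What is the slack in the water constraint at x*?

water used = 3·25 + 4·39 = 231; slack = 231 − 231 = 0.

0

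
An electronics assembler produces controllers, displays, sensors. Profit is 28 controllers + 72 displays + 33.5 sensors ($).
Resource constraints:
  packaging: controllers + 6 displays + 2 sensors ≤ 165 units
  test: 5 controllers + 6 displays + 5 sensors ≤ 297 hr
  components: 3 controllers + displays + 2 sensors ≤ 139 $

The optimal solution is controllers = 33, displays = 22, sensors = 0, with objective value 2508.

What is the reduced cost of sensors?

Check each constraint at x*: packaging 165/165 (tight); test 297/297 (tight); components 121/139 (slack 18).
Slack constraints have shadow price 0 (complementary slackness).
The binding rows give the dual system: 1·y_packaging + 5·y_test = 28 and 6·y_packaging + 6·y_test = 72.
This yields shadow prices y_packaging = 8, y_test = 4.
Reduced cost of sensors: c₃ − yᵀa₃ = 33.5 − (8·2 + 4·5) = 33.5 − 36 = -2.5.

-2.5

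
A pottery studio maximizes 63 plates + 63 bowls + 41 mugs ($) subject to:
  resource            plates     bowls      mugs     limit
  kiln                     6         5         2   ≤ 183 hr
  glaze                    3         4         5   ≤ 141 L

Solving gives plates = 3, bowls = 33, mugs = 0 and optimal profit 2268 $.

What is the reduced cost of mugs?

At the optimum: kiln uses 183 of 183 (binding); glaze uses 141 of 141 (binding).
Dual feasibility on the basic columns requires 6·y_kiln + 3·y_glaze = 63, 5·y_kiln + 4·y_glaze = 63.
Solving: y_kiln = 7, y_glaze = 7.
Reduced cost of mugs: c₃ − yᵀa₃ = 41 − (7·2 + 7·5) = 41 − 49 = -8.

-8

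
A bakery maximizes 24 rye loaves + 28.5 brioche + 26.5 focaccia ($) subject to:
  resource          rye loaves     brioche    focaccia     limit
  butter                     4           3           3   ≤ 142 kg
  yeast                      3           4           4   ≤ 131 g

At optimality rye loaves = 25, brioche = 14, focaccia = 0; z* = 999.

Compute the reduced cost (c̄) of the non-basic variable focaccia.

-2

Both butter and yeast are binding at x*.
From A_Bᵀ y = c: 4·y_butter + 3·y_yeast = 24; 3·y_butter + 4·y_yeast = 28.5.
→ y_butter = 1.5 and y_yeast = 6.
Reduced cost of focaccia: c₃ − yᵀa₃ = 26.5 − (1.5·3 + 6·4) = 26.5 − 28.5 = -2.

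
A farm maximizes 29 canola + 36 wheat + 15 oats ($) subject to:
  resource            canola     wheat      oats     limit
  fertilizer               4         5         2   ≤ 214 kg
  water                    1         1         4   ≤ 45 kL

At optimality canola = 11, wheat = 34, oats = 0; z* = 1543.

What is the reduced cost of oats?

-3

Both fertilizer and water are binding at x*.
From A_Bᵀ y = c: 4·y_fertilizer + 1·y_water = 29; 5·y_fertilizer + 1·y_water = 36.
This yields shadow prices y_fertilizer = 7, y_water = 1.
Reduced cost of oats: c₃ − yᵀa₃ = 15 − (7·2 + 1·4) = 15 − 18 = -3.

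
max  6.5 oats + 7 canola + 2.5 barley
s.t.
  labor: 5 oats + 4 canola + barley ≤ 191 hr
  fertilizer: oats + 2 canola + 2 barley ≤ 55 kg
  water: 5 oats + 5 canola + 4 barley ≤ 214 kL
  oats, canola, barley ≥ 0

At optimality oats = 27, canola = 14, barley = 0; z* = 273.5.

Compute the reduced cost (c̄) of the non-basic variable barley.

Check each constraint at x*: labor 191/191 (tight); fertilizer 55/55 (tight); water 205/214 (slack 9).
By complementary slackness, y = 0 for the non-binding constraint.
The binding rows give the dual system: 5·y_labor + 1·y_fertilizer = 6.5 and 4·y_labor + 2·y_fertilizer = 7.
→ y_labor = 1 and y_fertilizer = 1.5.
Reduced cost of barley: c₃ − yᵀa₃ = 2.5 − (1·1 + 1.5·2) = 2.5 − 4 = -1.5.

-1.5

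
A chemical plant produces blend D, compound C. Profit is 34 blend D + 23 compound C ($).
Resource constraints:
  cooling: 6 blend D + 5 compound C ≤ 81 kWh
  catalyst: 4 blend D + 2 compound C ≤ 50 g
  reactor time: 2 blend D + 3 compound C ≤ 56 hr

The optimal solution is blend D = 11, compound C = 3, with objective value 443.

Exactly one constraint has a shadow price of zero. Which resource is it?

cooling: 81/81 (binding)
catalyst: 50/50 (binding)
reactor time: 31/56 (slack 25)
By complementary slackness, a constraint with positive slack has shadow price 0 → reactor time.

reactor time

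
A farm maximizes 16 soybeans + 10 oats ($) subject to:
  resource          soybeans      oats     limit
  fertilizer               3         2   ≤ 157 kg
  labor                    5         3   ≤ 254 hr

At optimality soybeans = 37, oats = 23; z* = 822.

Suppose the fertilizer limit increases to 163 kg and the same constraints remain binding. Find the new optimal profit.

834

At the optimum: fertilizer uses 157 of 157 (binding); labor uses 254 of 254 (binding).
From A_Bᵀ y = c: 3·y_fertilizer + 5·y_labor = 16; 2·y_fertilizer + 3·y_labor = 10.
Solving: y_fertilizer = 2, y_labor = 2.
Δz = y_fertilizer·Δb = 2 × (6) = 12, so new z* = 822 + 12 = 834.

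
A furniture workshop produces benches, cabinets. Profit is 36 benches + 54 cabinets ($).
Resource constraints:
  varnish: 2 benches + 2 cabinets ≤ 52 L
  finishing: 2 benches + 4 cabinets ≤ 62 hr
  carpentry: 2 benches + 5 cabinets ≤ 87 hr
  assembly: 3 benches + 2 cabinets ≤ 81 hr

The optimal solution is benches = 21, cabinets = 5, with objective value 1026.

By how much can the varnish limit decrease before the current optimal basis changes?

21

Binding constraints: varnish, finishing. The basis is B = [[2,2],[2,4]] with det 4.
Per unit decrease in varnish, x* moves by d = (-1, 0.5).
The basis stays optimal until benches reaches 0; allowable decrease = 21 L.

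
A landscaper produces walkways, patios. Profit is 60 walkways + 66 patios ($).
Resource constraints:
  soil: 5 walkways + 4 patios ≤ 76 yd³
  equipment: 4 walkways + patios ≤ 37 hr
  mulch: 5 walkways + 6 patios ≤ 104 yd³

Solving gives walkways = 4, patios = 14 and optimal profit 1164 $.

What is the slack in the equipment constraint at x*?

equipment used = 4·4 + 1·14 = 30; slack = 37 − 30 = 7.

7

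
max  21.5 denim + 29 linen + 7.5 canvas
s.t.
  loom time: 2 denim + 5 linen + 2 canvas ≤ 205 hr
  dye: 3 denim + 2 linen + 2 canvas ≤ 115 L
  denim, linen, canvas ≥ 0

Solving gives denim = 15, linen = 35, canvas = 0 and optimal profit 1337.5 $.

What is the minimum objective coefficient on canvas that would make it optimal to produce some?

17

At the optimum: loom time uses 205 of 205 (binding); dye uses 115 of 115 (binding).
Dual feasibility on the basic columns requires 2·y_loom time + 3·y_dye = 21.5, 5·y_loom time + 2·y_dye = 29.
Solving: y_loom time = 4, y_dye = 4.5.
canvas enters the basis when its profit ≥ yᵀa₃ = 4·2 + 4.5·2 = 17.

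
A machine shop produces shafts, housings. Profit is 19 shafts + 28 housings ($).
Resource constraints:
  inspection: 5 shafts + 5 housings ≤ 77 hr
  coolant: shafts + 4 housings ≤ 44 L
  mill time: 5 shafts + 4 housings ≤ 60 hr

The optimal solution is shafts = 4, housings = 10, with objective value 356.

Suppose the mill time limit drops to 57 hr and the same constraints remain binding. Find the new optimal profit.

347

Check each constraint at x*: inspection 70/77 (slack 7); coolant 44/44 (tight); mill time 60/60 (tight).
Slack constraints have shadow price 0 (complementary slackness).
Dual feasibility on the basic columns requires 1·y_coolant + 5·y_mill time = 19, 4·y_coolant + 4·y_mill time = 28.
This yields shadow prices y_coolant = 4, y_mill time = 3.
Δz = y_mill time·Δb = 3 × (-3) = -9, so new z* = 356 − 9 = 347.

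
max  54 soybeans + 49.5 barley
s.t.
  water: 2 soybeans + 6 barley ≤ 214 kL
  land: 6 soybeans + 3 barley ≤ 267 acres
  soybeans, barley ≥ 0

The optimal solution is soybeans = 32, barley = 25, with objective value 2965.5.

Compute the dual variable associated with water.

Both water and land are binding at x*.
The binding rows give the dual system: 2·y_water + 6·y_land = 54 and 6·y_water + 3·y_land = 49.5.
Solving: y_water = 4.5, y_land = 7.5.
Shadow price of water = 4.5.

4.5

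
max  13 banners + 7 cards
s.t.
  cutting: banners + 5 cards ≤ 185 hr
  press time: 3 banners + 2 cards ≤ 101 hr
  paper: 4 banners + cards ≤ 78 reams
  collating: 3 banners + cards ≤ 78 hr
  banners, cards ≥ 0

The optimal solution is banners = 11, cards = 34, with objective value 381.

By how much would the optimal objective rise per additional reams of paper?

1

Binding: press time and paper. Non-binding: cutting (4 unused), collating (11 unused).
Slack constraints have shadow price 0 (complementary slackness).
From A_Bᵀ y = c: 3·y_press time + 4·y_paper = 13; 2·y_press time + 1·y_paper = 7.
Solving: y_press time = 3, y_paper = 1.
Shadow price of paper = 1.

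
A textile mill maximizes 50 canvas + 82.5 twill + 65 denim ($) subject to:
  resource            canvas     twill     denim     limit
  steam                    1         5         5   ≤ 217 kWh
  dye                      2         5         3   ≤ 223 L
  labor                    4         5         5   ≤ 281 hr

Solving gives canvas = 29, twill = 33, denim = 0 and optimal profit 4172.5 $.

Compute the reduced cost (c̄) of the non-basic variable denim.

Binding: dye and labor. Non-binding: steam (23 unused).
Since steam is not tight, its dual is 0.
From A_Bᵀ y = c: 2·y_dye + 4·y_labor = 50; 5·y_dye + 5·y_labor = 82.5.
This yields shadow prices y_dye = 8, y_labor = 8.5.
Reduced cost of denim: c₃ − yᵀa₃ = 65 − (8·3 + 8.5·5) = 65 − 66.5 = -1.5.

-1.5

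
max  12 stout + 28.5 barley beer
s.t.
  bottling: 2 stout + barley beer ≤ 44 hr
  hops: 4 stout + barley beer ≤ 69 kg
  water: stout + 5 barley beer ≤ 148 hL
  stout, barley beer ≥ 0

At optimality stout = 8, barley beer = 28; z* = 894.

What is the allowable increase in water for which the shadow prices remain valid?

72

Binding constraints: bottling, water. The basis is B = [[2,1],[1,5]] with det 9.
Per unit increase in water, x* moves by d = (-0.1111, 0.2222).
The basis stays optimal until stout reaches 0; allowable increase = 72 hL.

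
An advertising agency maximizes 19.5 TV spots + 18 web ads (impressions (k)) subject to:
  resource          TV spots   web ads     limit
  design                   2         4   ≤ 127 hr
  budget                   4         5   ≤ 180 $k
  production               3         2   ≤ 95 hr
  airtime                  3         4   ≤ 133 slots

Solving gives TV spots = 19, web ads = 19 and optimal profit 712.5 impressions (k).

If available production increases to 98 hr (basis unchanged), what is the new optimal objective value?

Check each constraint at x*: design 114/127 (slack 13); budget 171/180 (slack 9); production 95/95 (tight); airtime 133/133 (tight).
By complementary slackness, y = 0 for the non-binding constraints.
Dual feasibility on the basic columns requires 3·y_production + 3·y_airtime = 19.5, 2·y_production + 4·y_airtime = 18.
Solving: y_production = 4, y_airtime = 2.5.
Δz = y_production·Δb = 4 × (3) = 12, so new z* = 712.5 + 12 = 724.5.

724.5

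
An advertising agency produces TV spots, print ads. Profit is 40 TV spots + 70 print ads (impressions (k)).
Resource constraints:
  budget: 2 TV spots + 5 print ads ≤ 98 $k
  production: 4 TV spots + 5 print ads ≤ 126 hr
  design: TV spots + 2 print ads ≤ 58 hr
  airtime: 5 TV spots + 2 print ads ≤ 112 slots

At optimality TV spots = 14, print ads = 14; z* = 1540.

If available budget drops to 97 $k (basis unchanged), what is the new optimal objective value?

1532

Binding: budget and production. Non-binding: design (16 unused), airtime (14 unused).
Slack constraints have shadow price 0 (complementary slackness).
The binding rows give the dual system: 2·y_budget + 4·y_production = 40 and 5·y_budget + 5·y_production = 70.
This yields shadow prices y_budget = 8, y_production = 6.
Δz = y_budget·Δb = 8 × (-1) = -8, so new z* = 1540 − 8 = 1532.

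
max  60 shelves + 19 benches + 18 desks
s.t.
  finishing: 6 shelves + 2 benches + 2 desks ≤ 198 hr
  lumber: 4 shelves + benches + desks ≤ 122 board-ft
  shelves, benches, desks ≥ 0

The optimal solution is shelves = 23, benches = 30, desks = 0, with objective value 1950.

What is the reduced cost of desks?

-1

Check each constraint at x*: finishing 198/198 (tight); lumber 122/122 (tight).
From A_Bᵀ y = c: 6·y_finishing + 4·y_lumber = 60; 2·y_finishing + 1·y_lumber = 19.
Solving: y_finishing = 8, y_lumber = 3.
Reduced cost of desks: c₃ − yᵀa₃ = 18 − (8·2 + 3·1) = 18 − 19 = -1.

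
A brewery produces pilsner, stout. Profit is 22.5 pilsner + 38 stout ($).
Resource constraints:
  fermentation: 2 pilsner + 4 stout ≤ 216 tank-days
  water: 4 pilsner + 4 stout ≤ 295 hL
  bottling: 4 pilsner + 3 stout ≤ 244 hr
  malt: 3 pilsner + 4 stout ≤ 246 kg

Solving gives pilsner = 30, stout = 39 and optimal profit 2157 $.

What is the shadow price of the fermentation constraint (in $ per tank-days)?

Binding: fermentation and malt. Non-binding: water (19 unused), bottling (7 unused).
By complementary slackness, y = 0 for the non-binding constraints.
The binding rows give the dual system: 2·y_fermentation + 3·y_malt = 22.5 and 4·y_fermentation + 4·y_malt = 38.
Solving: y_fermentation = 6, y_malt = 3.5.
Shadow price of fermentation = 6.

6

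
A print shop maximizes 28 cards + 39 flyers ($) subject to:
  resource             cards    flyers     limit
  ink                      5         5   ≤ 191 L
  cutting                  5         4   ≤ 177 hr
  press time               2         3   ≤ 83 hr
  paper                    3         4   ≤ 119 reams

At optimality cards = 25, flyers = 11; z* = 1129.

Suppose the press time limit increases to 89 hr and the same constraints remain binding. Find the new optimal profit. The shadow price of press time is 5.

1159

Δb = 6, so new z* = 1129 + (5)·(6) = 1129 + 30 = 1159.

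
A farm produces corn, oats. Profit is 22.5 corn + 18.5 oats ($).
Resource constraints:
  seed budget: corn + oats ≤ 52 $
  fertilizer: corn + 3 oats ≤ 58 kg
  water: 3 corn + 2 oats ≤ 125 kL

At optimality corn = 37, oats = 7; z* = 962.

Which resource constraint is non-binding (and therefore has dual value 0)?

seed budget: 44/52 (slack 8)
fertilizer: 58/58 (binding)
water: 125/125 (binding)
By complementary slackness, a constraint with positive slack has shadow price 0 → seed budget.

seed budget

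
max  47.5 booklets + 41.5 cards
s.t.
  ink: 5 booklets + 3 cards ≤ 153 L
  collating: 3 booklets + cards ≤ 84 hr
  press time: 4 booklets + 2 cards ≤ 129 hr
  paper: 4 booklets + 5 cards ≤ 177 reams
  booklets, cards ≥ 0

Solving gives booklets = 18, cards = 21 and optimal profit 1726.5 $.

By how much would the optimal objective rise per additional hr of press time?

At the optimum: ink uses 153 of 153 (binding); collating uses 75 of 84 (slack = 9); press time uses 114 of 129 (slack = 15); paper uses 177 of 177 (binding).
Slack constraints have shadow price 0 (complementary slackness).
The binding rows give the dual system: 5·y_ink + 4·y_paper = 47.5 and 3·y_ink + 5·y_paper = 41.5.
Solving: y_ink = 5.5, y_paper = 5.
Shadow price of press time = 0.

0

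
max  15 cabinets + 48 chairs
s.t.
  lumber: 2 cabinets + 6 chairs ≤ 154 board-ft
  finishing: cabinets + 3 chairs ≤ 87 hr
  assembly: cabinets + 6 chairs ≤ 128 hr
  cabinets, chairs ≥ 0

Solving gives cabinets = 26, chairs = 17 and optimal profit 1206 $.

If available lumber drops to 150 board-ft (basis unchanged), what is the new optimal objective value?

1178

Check each constraint at x*: lumber 154/154 (tight); finishing 77/87 (slack 10); assembly 128/128 (tight).
Since finishing is not tight, its dual is 0.
Dual feasibility on the basic columns requires 2·y_lumber + 1·y_assembly = 15, 6·y_lumber + 6·y_assembly = 48.
→ y_lumber = 7 and y_assembly = 1.
Δz = y_lumber·Δb = 7 × (-4) = -28, so new z* = 1206 − 28 = 1178.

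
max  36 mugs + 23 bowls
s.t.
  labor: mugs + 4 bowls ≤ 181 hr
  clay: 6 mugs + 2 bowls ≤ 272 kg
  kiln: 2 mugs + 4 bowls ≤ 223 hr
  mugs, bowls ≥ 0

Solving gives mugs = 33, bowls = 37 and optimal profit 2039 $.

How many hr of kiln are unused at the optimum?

9

kiln used = 2·33 + 4·37 = 214; slack = 223 − 214 = 9.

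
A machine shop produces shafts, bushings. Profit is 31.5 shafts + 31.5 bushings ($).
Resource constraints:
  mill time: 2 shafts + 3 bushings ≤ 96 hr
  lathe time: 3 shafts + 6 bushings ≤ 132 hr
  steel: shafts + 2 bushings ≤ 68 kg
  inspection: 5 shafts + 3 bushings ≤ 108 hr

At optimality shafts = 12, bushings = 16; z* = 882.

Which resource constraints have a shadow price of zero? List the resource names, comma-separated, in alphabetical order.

mill time: 72/96 (slack 24)
lathe time: 132/132 (binding)
steel: 44/68 (slack 24)
inspection: 108/108 (binding)
By complementary slackness, a constraint with positive slack has shadow price 0 → mill time, steel.

mill time, steel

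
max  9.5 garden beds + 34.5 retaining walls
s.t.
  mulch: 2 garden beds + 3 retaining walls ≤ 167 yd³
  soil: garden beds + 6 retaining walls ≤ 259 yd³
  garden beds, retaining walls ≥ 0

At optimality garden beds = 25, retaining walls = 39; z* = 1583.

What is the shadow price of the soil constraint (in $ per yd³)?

4.5

Check each constraint at x*: mulch 167/167 (tight); soil 259/259 (tight).
Dual feasibility on the basic columns requires 2·y_mulch + 1·y_soil = 9.5, 3·y_mulch + 6·y_soil = 34.5.
→ y_mulch = 2.5 and y_soil = 4.5.
Shadow price of soil = 4.5.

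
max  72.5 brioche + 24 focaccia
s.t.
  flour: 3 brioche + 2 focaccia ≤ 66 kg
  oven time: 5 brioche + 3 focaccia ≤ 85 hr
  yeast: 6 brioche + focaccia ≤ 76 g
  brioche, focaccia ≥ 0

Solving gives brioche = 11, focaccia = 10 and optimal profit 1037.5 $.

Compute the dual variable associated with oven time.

Binding: oven time and yeast. Non-binding: flour (13 unused).
Since flour is not tight, its dual is 0.
The binding rows give the dual system: 5·y_oven time + 6·y_yeast = 72.5 and 3·y_oven time + 1·y_yeast = 24.
→ y_oven time = 5.5 and y_yeast = 7.5.
Shadow price of oven time = 5.5.

5.5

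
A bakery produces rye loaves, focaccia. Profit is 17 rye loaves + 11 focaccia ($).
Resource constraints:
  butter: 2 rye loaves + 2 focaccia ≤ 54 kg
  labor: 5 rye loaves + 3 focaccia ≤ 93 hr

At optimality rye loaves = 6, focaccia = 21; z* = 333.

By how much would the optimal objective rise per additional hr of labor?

Both butter and labor are binding at x*.
Dual feasibility on the basic columns requires 2·y_butter + 5·y_labor = 17, 2·y_butter + 3·y_labor = 11.
Solving: y_butter = 1, y_labor = 3.
Shadow price of labor = 3.

3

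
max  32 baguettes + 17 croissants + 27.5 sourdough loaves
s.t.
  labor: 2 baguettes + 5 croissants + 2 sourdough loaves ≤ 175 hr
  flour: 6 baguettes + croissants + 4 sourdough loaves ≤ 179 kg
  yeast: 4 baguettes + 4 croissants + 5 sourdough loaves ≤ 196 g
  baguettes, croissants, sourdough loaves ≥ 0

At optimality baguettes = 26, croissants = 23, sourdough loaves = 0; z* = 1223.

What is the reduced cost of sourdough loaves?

Check each constraint at x*: labor 167/175 (slack 8); flour 179/179 (tight); yeast 196/196 (tight).
By complementary slackness, y = 0 for the non-binding constraint.
Dual feasibility on the basic columns requires 6·y_flour + 4·y_yeast = 32, 1·y_flour + 4·y_yeast = 17.
Solving: y_flour = 3, y_yeast = 3.5.
Reduced cost of sourdough loaves: c₃ − yᵀa₃ = 27.5 − (3·4 + 3.5·5) = 27.5 − 29.5 = -2.

-2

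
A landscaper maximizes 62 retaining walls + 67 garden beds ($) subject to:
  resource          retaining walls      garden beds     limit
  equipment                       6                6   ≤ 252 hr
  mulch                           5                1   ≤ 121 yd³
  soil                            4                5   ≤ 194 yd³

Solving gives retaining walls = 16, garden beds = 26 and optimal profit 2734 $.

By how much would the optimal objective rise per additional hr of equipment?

7

At the optimum: equipment uses 252 of 252 (binding); mulch uses 106 of 121 (slack = 15); soil uses 194 of 194 (binding).
By complementary slackness, y = 0 for the non-binding constraint.
From A_Bᵀ y = c: 6·y_equipment + 4·y_soil = 62; 6·y_equipment + 5·y_soil = 67.
This yields shadow prices y_equipment = 7, y_soil = 5.
Shadow price of equipment = 7.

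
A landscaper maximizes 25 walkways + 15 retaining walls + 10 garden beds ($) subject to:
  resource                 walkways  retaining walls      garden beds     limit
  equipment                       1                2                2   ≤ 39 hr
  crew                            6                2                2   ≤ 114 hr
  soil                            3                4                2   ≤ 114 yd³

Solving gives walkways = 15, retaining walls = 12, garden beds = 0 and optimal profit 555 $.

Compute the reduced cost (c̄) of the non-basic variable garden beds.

Binding: equipment and crew. Non-binding: soil (21 unused).
Since soil is not tight, its dual is 0.
Dual feasibility on the basic columns requires 1·y_equipment + 6·y_crew = 25, 2·y_equipment + 2·y_crew = 15.
→ y_equipment = 4 and y_crew = 3.5.
Reduced cost of garden beds: c₃ − yᵀa₃ = 10 − (4·2 + 3.5·2) = 10 − 15 = -5.

-5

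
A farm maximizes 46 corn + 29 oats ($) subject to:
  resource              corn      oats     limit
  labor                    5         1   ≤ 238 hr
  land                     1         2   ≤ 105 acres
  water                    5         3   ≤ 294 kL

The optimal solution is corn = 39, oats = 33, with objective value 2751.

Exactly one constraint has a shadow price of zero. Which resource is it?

labor: 228/238 (slack 10)
land: 105/105 (binding)
water: 294/294 (binding)
By complementary slackness, a constraint with positive slack has shadow price 0 → labor.

labor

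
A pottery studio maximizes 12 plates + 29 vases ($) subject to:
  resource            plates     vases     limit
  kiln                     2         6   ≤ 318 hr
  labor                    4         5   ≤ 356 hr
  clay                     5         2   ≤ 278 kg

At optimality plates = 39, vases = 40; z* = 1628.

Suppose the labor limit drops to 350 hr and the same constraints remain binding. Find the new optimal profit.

Binding: kiln and labor. Non-binding: clay (3 unused).
By complementary slackness, y = 0 for the non-binding constraint.
From A_Bᵀ y = c: 2·y_kiln + 4·y_labor = 12; 6·y_kiln + 5·y_labor = 29.
This yields shadow prices y_kiln = 4, y_labor = 1.
Δz = y_labor·Δb = 1 × (-6) = -6, so new z* = 1628 − 6 = 1622.

1622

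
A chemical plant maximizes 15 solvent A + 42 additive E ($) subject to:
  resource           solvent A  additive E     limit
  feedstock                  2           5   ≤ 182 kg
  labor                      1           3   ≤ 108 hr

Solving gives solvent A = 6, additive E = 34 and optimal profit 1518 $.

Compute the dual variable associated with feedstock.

3

Check each constraint at x*: feedstock 182/182 (tight); labor 108/108 (tight).
Dual feasibility on the basic columns requires 2·y_feedstock + 1·y_labor = 15, 5·y_feedstock + 3·y_labor = 42.
This yields shadow prices y_feedstock = 3, y_labor = 9.
Shadow price of feedstock = 3.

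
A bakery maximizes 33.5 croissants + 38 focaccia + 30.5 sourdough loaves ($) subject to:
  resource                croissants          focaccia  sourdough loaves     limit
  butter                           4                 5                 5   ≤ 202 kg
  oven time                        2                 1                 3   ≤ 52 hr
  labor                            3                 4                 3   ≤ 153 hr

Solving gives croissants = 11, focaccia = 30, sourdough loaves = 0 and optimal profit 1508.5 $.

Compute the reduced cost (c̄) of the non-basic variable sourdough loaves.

-7

At the optimum: butter uses 194 of 202 (slack = 8); oven time uses 52 of 52 (binding); labor uses 153 of 153 (binding).
Slack constraints have shadow price 0 (complementary slackness).
From A_Bᵀ y = c: 2·y_oven time + 3·y_labor = 33.5; 1·y_oven time + 4·y_labor = 38.
This yields shadow prices y_oven time = 4, y_labor = 8.5.
Reduced cost of sourdough loaves: c₃ − yᵀa₃ = 30.5 − (4·3 + 8.5·3) = 30.5 − 37.5 = -7.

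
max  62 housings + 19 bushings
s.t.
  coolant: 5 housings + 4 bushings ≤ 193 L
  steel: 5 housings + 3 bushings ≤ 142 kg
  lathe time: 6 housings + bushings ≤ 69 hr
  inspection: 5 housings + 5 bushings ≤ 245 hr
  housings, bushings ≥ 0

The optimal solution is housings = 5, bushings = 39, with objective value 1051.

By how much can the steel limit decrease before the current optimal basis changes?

Binding constraints: steel, lathe time. The basis is B = [[5,3],[6,1]] with det -13.
Per unit decrease in steel, x* moves by d = (0.0769, -0.4615).
The basis stays optimal until bushings reaches 0; allowable decrease = 84.5 kg.

84.5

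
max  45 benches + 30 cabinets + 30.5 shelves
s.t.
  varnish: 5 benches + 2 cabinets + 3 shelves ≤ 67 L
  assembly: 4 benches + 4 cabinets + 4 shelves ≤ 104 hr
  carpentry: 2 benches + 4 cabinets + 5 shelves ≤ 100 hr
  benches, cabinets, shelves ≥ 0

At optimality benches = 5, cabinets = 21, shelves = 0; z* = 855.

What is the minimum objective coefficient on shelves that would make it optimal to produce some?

Binding: varnish and assembly. Non-binding: carpentry (6 unused).
Since carpentry is not tight, its dual is 0.
Dual feasibility on the basic columns requires 5·y_varnish + 4·y_assembly = 45, 2·y_varnish + 4·y_assembly = 30.
→ y_varnish = 5 and y_assembly = 5.
shelves enters the basis when its profit ≥ yᵀa₃ = 5·3 + 5·4 = 35.

35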